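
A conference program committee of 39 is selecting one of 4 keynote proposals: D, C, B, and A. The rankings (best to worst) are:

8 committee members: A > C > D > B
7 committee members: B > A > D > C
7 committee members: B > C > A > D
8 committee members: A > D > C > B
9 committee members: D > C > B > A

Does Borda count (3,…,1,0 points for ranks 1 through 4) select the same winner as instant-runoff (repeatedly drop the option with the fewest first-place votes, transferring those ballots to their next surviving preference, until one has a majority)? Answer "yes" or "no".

no

Borda — scores: D 58, C 56, B 51, A 69. Winner: A.
Instant-runoff — R1 D 9, C 0, B 14, A 16 (C out); R2 D 9, B 14, A 16 (D out); R3 B 23, A 16 (B winner). Winner: B.
The two methods disagree.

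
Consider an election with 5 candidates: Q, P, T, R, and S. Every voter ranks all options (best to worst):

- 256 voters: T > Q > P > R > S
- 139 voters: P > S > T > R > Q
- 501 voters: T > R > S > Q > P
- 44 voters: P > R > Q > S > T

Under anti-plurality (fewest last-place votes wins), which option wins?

Last-place votes: Q 139, P 501, T 44, R 0, S 256.
R is ranked last by the fewest voters, so R wins.

R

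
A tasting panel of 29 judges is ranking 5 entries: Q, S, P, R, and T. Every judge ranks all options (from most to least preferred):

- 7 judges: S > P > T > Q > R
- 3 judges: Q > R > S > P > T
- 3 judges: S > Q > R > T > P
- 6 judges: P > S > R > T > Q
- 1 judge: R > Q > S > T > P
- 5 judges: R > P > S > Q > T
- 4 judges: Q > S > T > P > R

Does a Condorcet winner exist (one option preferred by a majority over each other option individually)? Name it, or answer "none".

S vs Q: 21–8 for S.
S vs P: 18–11 for S.
S vs R: 20–9 for S.
S vs T: 29–0 for S.
S beats every other option head-to-head.

S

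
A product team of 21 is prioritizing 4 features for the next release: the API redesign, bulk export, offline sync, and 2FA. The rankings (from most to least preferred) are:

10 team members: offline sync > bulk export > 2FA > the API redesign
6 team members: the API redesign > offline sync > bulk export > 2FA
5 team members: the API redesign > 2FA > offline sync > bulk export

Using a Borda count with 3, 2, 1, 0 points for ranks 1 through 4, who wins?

the API redesign: 10·0 + 6·3 + 5·3 = 33
bulk export: 10·2 + 6·1 + 5·0 = 26
offline sync: 10·3 + 6·2 + 5·1 = 47
2FA: 10·1 + 6·0 + 5·2 = 20
offline sync has the highest Borda score (47).

offline sync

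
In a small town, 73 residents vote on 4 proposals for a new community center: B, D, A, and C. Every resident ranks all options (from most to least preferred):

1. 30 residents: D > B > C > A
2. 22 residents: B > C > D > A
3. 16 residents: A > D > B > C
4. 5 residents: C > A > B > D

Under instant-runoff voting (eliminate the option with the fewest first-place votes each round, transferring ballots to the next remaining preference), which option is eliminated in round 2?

A

Round 1: B 22, D 30, A 16, C 5. Eliminate C.
Round 2: B 22, D 30, A 21. Eliminate A.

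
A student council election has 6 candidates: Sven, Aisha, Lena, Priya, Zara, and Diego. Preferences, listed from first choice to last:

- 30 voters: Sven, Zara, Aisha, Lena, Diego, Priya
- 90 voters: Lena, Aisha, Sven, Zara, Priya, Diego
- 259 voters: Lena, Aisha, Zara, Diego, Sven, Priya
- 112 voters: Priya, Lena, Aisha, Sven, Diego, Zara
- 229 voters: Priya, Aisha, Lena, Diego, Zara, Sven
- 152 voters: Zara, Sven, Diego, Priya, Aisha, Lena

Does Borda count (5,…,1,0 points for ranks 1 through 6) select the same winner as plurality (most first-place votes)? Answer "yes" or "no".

Borda — scores: Sven 1511, Aisha 2890, Lena 2940, Priya 2099, Zara 2066, Diego 1574. Winner: Lena.
Plurality — first-place votes: Sven 30, Aisha 0, Lena 349, Priya 341, Zara 152, Diego 0. Winner: Lena.
The two methods agree.

yes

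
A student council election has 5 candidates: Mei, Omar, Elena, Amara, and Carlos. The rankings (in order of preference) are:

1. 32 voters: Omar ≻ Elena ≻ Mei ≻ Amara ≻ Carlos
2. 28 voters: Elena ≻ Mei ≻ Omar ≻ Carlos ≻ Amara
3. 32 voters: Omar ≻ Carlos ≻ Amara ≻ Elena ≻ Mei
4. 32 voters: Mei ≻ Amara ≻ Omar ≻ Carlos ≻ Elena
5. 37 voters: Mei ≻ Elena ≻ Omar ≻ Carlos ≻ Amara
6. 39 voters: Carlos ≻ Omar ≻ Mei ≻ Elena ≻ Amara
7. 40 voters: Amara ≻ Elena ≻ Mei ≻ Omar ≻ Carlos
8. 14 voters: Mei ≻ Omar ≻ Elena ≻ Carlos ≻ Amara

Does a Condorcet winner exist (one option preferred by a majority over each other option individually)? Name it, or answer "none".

none

Checking pairwise contests:
Elena beats Mei 132–122.
Mei beats Omar 151–103.
Omar beats Elena 149–105.
Mei beats Amara 182–72.
Mei beats Carlos 183–71.
Every option loses at least one head-to-head, so there is no Condorcet winner.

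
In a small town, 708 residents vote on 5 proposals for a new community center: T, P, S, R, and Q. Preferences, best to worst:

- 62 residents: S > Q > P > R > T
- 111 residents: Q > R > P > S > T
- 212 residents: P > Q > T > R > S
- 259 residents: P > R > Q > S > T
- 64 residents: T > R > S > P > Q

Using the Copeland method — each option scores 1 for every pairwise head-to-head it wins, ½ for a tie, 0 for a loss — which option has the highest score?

P

T: loses to P, S, R, and Q → score 0.
P: beats T, S, R, and Q → score 4.
S: beats T; loses to P, R, and Q → score 1.
R: beats T and S; loses to P and Q → score 2.
Q: beats T, S, and R; loses to P → score 3.
P has the best pairwise record.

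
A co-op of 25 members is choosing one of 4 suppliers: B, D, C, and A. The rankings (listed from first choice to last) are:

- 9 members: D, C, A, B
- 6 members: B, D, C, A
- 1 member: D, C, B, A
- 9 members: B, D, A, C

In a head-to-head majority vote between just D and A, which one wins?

Voters preferring D to A: 25; preferring A to D: 0.
D wins the head-to-head.

D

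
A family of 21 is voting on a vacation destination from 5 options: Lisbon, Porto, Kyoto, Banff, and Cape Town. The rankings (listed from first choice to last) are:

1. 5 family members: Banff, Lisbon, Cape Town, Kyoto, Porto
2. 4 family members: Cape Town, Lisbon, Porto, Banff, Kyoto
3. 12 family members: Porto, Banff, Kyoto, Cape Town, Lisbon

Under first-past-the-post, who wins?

First-place votes: Lisbon 0, Porto 12, Kyoto 0, Banff 5, Cape Town 4.
Porto has the most first-place votes.

Porto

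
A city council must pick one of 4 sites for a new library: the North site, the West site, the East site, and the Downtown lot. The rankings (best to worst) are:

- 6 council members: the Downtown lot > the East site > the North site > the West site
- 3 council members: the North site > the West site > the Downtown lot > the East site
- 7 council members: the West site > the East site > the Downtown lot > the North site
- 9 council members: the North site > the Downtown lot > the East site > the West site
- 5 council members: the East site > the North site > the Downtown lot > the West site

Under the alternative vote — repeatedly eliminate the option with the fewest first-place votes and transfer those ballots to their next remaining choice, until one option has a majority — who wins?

the North site

Round 1: the North site 12, the West site 7, the East site 5, the Downtown lot 6. Eliminate the East site.
Round 2: the North site 17, the West site 7, the Downtown lot 6. The North site has a majority.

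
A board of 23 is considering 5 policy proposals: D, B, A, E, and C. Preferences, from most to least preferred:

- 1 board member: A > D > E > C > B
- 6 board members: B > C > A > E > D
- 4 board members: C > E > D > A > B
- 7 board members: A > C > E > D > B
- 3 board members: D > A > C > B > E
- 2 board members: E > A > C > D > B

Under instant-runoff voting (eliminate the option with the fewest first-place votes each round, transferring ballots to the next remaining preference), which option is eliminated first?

Round 1: D 3, B 6, A 8, E 2, C 4. Eliminate E.

E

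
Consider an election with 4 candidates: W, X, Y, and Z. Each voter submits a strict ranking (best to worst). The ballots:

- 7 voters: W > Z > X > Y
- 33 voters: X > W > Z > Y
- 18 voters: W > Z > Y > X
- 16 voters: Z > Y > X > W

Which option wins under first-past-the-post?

X

First-place votes: W 25, X 33, Y 0, Z 16.
X has the most first-place votes.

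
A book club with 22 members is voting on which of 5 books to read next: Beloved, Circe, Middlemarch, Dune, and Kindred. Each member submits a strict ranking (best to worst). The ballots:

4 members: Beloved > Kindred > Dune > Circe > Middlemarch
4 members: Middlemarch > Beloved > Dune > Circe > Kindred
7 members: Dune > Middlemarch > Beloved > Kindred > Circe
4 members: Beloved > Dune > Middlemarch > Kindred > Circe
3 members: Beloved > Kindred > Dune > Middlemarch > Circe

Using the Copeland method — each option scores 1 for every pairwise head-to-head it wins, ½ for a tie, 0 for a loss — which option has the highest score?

Beloved

Beloved: beats Circe, Dune, and Kindred; ties Middlemarch → score 3.5.
Circe: loses to Beloved, Middlemarch, Dune, and Kindred → score 0.
Middlemarch: beats Circe and Kindred; ties Beloved; loses to Dune → score 2.5.
Dune: beats Circe, Middlemarch, and Kindred; loses to Beloved → score 3.
Kindred: beats Circe; loses to Beloved, Middlemarch, and Dune → score 1.
Beloved has the best pairwise record.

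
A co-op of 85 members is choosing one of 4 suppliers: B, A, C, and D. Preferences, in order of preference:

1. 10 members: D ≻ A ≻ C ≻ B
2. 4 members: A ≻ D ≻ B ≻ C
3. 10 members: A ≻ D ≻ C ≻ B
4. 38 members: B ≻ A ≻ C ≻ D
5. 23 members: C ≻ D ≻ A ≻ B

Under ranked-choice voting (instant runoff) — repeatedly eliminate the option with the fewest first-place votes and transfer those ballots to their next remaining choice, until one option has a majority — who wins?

A

Round 1: B 38, A 14, C 23, D 10. Eliminate D.
Round 2: B 38, A 24, C 23. Eliminate C.
Round 3: B 38, A 47. A has a majority.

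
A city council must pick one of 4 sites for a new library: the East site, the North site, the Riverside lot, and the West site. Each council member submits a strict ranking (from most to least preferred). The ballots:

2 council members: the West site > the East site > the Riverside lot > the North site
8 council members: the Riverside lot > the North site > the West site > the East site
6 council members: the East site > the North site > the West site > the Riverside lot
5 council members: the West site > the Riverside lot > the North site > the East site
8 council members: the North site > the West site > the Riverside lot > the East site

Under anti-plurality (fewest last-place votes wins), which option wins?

the West site

Last-place votes: the East site 21, the North site 2, the Riverside lot 6, the West site 0.
the West site is ranked last by the fewest voters, so the West site wins.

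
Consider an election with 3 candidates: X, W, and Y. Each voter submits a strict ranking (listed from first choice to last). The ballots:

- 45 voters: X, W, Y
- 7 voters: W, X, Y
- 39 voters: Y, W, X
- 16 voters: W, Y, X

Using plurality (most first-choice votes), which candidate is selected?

First-place votes: X 45, W 23, Y 39.
X has the most first-place votes.

X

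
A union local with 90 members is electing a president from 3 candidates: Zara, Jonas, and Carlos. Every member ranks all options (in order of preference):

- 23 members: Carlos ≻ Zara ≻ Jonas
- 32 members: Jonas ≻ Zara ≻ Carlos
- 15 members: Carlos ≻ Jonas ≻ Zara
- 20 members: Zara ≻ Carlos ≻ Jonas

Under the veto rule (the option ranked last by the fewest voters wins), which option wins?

Last-place votes: Zara 15, Jonas 43, Carlos 32.
Zara is ranked last by the fewest voters, so Zara wins.

Zara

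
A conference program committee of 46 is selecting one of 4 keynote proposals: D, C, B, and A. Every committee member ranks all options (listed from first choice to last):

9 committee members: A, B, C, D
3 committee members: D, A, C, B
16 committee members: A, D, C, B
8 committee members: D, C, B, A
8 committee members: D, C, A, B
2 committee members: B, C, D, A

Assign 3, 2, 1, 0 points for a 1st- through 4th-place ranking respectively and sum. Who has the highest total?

D

D: 9·0 + 3·3 + 16·2 + 8·3 + 8·3 + 2·1 = 91
C: 9·1 + 3·1 + 16·1 + 8·2 + 8·2 + 2·2 = 64
B: 9·2 + 3·0 + 16·0 + 8·1 + 8·0 + 2·3 = 32
A: 9·3 + 3·2 + 16·3 + 8·0 + 8·1 + 2·0 = 89
D has the highest Borda score (91).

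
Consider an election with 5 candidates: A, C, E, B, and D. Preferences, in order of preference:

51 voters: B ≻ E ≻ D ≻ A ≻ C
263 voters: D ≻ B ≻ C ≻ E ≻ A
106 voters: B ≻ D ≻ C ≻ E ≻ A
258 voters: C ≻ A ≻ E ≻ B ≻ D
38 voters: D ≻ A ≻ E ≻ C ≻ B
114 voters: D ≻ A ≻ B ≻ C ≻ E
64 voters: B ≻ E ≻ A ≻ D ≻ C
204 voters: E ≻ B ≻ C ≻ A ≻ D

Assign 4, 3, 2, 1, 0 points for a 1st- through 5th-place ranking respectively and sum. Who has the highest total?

A: 51·1 + 263·0 + 106·0 + 258·3 + 38·3 + 114·3 + 64·2 + 204·1 = 1613
C: 51·0 + 263·2 + 106·2 + 258·4 + 38·1 + 114·1 + 64·0 + 204·2 = 2330
E: 51·3 + 263·1 + 106·1 + 258·2 + 38·2 + 114·0 + 64·3 + 204·4 = 2122
B: 51·4 + 263·3 + 106·4 + 258·1 + 38·0 + 114·2 + 64·4 + 204·3 = 2771
D: 51·2 + 263·4 + 106·3 + 258·0 + 38·4 + 114·4 + 64·1 + 204·0 = 2144
B has the highest Borda score (2771).

B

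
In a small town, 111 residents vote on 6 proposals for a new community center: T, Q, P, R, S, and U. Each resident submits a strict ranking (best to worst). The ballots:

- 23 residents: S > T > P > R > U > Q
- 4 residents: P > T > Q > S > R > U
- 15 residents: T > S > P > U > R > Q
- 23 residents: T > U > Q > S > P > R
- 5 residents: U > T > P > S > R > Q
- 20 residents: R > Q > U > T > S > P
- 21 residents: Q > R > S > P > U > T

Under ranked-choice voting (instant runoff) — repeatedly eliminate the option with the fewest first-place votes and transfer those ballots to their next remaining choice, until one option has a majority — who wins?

Round 1: T 38, Q 21, P 4, R 20, S 23, U 5. Eliminate P.
Round 2: T 42, Q 21, R 20, S 23, U 5. Eliminate U.
Round 3: T 47, Q 21, R 20, S 23. Eliminate R.
Round 4: T 47, Q 41, S 23. Eliminate S.
Round 5: T 70, Q 41. T has a majority.

T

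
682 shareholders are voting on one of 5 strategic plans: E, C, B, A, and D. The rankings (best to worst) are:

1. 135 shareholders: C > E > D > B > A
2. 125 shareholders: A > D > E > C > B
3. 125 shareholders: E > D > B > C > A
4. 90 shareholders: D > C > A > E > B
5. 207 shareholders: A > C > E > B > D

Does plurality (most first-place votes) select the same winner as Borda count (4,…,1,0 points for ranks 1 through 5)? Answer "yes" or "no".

no

Plurality — first-place votes: E 125, C 135, B 0, A 332, D 90. Winner: A.
Borda — scores: E 1659, C 1681, B 592, A 1508, D 1380. Winner: C.
The two methods disagree.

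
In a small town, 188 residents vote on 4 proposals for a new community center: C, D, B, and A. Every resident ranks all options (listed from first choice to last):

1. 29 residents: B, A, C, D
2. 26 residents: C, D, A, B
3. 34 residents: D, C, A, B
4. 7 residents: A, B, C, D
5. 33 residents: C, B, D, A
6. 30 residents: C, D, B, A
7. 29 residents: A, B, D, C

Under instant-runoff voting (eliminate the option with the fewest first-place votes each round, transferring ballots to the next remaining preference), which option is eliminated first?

Round 1: C 89, D 34, B 29, A 36. Eliminate B.

B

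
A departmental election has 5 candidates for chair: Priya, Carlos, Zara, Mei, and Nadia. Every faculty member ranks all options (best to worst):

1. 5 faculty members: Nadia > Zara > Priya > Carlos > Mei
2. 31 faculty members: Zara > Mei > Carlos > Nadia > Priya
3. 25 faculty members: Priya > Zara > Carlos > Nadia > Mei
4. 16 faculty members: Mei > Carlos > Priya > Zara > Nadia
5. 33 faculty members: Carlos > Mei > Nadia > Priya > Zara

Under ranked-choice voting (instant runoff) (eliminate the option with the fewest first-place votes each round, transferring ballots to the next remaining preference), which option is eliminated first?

Round 1: Priya 25, Carlos 33, Zara 31, Mei 16, Nadia 5. Eliminate Nadia.

Nadia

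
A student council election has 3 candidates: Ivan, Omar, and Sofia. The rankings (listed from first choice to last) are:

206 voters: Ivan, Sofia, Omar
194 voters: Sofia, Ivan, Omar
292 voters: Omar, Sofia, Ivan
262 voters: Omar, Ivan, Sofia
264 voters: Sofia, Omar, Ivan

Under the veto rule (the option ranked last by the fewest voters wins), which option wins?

Last-place votes: Ivan 556, Omar 400, Sofia 262.
Sofia is ranked last by the fewest voters, so Sofia wins.

Sofia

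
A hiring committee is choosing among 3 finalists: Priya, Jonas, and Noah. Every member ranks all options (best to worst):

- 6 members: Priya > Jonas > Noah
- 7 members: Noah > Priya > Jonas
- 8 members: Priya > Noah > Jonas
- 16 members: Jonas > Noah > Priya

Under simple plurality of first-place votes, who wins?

First-place votes: Priya 14, Jonas 16, Noah 7.
Jonas has the most first-place votes.

Jonas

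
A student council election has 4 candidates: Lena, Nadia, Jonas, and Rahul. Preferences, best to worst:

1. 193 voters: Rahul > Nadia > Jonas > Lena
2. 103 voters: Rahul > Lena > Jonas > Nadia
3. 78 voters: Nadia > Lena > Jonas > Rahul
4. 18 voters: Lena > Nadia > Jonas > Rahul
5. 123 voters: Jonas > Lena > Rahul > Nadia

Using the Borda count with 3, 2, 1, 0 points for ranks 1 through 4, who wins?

Lena: 193·0 + 103·2 + 78·2 + 18·3 + 123·2 = 662
Nadia: 193·2 + 103·0 + 78·3 + 18·2 + 123·0 = 656
Jonas: 193·1 + 103·1 + 78·1 + 18·1 + 123·3 = 761
Rahul: 193·3 + 103·3 + 78·0 + 18·0 + 123·1 = 1011
Rahul has the highest Borda score (1011).

Rahul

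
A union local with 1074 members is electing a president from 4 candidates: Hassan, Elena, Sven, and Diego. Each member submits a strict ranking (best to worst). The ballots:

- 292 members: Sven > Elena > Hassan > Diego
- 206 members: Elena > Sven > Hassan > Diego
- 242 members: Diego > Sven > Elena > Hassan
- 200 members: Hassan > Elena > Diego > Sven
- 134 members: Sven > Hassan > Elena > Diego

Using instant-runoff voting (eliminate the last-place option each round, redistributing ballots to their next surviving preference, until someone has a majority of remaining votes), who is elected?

Sven

Round 1: Hassan 200, Elena 206, Sven 426, Diego 242. Eliminate Hassan.
Round 2: Elena 406, Sven 426, Diego 242. Eliminate Diego.
Round 3: Elena 406, Sven 668. Sven has a majority.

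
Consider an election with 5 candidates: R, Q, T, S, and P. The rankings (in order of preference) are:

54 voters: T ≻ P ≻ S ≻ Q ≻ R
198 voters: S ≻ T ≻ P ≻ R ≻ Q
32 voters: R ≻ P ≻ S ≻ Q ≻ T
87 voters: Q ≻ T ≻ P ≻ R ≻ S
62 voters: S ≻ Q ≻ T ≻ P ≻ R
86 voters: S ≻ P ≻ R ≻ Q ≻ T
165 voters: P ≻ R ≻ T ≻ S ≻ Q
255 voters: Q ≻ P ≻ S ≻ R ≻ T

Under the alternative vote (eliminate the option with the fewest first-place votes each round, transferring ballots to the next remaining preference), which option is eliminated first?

R

Round 1: R 32, Q 342, T 54, S 346, P 165. Eliminate R.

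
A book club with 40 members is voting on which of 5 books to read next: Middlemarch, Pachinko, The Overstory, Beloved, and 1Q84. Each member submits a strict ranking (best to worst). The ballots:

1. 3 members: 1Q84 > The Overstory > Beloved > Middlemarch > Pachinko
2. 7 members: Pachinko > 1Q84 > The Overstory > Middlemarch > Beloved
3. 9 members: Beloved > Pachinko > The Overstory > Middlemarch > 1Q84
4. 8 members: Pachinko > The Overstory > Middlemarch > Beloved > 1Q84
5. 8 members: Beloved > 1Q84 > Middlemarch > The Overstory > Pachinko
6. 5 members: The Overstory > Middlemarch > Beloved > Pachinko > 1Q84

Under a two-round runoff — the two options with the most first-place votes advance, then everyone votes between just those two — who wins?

Beloved

Round 1 first-place votes: Middlemarch 0, Pachinko 15, The Overstory 5, Beloved 17, 1Q84 3.
Beloved and Pachinko advance.
Runoff: Beloved is preferred to Pachinko by 25 voters; Pachinko by 15.
Beloved wins the runoff.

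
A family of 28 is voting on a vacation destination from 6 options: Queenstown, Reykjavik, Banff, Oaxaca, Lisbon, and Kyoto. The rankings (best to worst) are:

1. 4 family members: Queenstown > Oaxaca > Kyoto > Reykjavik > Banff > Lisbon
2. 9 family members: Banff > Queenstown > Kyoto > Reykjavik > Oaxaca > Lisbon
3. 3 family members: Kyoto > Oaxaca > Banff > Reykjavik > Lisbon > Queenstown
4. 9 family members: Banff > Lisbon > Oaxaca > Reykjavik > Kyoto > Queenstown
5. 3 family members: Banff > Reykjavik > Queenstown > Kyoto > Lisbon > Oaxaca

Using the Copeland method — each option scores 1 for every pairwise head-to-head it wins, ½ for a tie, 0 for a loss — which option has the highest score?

Queenstown: beats Oaxaca, Lisbon, and Kyoto; loses to Reykjavik and Banff → score 3.
Reykjavik: beats Queenstown and Lisbon; loses to Banff, Oaxaca, and Kyoto → score 2.
Banff: beats Queenstown, Reykjavik, Oaxaca, Lisbon, and Kyoto → score 5.
Oaxaca: beats Reykjavik and Lisbon; loses to Queenstown, Banff, and Kyoto → score 2.
Lisbon: loses to Queenstown, Reykjavik, Banff, Oaxaca, and Kyoto → score 0.
Kyoto: beats Reykjavik, Oaxaca, and Lisbon; loses to Queenstown and Banff → score 3.
Banff has the best pairwise record.

Banff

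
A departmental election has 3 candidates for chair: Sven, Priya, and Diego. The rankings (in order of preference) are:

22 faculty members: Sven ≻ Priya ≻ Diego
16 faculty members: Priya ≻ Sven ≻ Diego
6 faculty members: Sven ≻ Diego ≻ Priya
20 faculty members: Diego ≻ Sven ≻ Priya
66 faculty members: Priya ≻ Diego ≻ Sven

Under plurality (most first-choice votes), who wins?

Priya

First-place votes: Sven 28, Priya 82, Diego 20.
Priya has the most first-place votes.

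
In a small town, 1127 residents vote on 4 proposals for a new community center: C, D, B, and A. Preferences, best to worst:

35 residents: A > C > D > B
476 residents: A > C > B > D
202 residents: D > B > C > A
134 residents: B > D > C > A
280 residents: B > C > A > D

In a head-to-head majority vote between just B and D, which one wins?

B

Voters preferring B to D: 890; preferring D to B: 237.
B wins the head-to-head.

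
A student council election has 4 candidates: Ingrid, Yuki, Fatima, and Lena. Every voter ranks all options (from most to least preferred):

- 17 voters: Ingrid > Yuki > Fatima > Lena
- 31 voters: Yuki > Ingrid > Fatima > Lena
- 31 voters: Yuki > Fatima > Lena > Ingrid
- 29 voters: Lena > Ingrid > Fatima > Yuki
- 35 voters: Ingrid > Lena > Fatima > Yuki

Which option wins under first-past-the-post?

Yuki

First-place votes: Ingrid 52, Yuki 62, Fatima 0, Lena 29.
Yuki has the most first-place votes.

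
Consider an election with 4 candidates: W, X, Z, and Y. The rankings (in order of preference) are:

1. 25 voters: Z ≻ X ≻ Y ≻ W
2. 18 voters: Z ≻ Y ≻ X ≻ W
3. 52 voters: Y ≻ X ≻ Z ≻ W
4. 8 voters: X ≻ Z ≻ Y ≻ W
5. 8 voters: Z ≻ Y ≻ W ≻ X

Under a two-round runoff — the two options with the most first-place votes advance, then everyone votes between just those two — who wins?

Round 1 first-place votes: W 0, X 8, Z 51, Y 52.
Y and Z advance.
Runoff: Y is preferred to Z by 52 voters; Z by 59.
Z wins the runoff.

Z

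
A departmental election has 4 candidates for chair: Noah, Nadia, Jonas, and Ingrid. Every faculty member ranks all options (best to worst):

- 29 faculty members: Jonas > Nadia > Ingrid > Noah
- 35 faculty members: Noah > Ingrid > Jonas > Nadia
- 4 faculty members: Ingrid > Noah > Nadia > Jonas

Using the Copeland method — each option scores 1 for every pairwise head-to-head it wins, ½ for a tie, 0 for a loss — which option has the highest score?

Noah

Noah: beats Nadia, Jonas, and Ingrid → score 3.
Nadia: loses to Noah, Jonas, and Ingrid → score 0.
Jonas: beats Nadia; loses to Noah and Ingrid → score 1.
Ingrid: beats Nadia and Jonas; loses to Noah → score 2.
Noah has the best pairwise record.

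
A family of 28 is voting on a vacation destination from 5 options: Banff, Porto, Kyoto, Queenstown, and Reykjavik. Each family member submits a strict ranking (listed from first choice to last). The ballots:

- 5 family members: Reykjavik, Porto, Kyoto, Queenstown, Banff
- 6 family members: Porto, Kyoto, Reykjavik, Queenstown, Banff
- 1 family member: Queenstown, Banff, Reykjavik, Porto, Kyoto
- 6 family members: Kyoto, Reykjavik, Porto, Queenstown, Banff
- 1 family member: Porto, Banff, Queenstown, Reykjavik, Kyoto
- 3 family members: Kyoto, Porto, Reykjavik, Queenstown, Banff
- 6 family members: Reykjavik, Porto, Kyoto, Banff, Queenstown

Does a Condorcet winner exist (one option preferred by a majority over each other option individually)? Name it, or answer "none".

Checking pairwise contests:
Porto beats Banff 27–1.
Reykjavik beats Porto 18–10.
Porto beats Kyoto 19–9.
Porto beats Queenstown 27–1.
Kyoto beats Reykjavik 15–13.
Every option loses at least one head-to-head, so there is no Condorcet winner.

none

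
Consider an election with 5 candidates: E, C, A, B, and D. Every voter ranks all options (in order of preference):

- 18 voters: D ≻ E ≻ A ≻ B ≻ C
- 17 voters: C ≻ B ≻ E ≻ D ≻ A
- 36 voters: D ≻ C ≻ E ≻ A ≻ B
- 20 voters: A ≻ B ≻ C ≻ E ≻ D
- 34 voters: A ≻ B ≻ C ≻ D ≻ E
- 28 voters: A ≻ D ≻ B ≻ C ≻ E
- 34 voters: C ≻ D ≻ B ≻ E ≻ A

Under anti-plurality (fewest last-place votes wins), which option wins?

Last-place votes: E 62, C 18, A 51, B 36, D 20.
C is ranked last by the fewest voters, so C wins.

C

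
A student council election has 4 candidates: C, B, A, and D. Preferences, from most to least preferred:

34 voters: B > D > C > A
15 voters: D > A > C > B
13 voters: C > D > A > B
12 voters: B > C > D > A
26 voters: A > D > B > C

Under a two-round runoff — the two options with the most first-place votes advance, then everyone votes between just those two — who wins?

Round 1 first-place votes: C 13, B 46, A 26, D 15.
B and A advance.
Runoff: B is preferred to A by 46 voters; A by 54.
A wins the runoff.

A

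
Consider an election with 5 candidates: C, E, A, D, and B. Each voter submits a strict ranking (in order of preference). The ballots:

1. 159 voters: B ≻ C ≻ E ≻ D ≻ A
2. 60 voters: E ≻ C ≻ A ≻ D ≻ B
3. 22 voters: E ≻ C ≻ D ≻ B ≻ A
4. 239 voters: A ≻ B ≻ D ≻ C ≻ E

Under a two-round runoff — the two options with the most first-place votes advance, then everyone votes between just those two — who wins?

A

Round 1 first-place votes: C 0, E 82, A 239, D 0, B 159.
A and B advance.
Runoff: A is preferred to B by 299 voters; B by 181.
A wins the runoff.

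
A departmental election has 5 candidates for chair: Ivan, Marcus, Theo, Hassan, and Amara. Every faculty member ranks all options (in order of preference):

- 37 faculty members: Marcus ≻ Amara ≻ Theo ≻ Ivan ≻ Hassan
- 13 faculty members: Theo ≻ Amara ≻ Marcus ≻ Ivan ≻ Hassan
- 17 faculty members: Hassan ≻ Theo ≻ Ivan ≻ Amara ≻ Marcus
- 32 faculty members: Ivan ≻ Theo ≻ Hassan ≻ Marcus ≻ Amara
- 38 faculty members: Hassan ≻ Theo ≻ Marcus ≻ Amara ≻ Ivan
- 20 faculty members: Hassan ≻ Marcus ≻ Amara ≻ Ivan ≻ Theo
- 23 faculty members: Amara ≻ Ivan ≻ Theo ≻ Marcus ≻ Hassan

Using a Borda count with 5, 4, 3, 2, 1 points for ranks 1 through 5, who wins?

Ivan: 37·2 + 13·2 + 17·3 + 32·5 + 38·1 + 20·2 + 23·4 = 481
Marcus: 37·5 + 13·3 + 17·1 + 32·2 + 38·3 + 20·4 + 23·2 = 545
Theo: 37·3 + 13·5 + 17·4 + 32·4 + 38·4 + 20·1 + 23·3 = 613
Hassan: 37·1 + 13·1 + 17·5 + 32·3 + 38·5 + 20·5 + 23·1 = 544
Amara: 37·4 + 13·4 + 17·2 + 32·1 + 38·2 + 20·3 + 23·5 = 517
Theo has the highest Borda score (613).

Theo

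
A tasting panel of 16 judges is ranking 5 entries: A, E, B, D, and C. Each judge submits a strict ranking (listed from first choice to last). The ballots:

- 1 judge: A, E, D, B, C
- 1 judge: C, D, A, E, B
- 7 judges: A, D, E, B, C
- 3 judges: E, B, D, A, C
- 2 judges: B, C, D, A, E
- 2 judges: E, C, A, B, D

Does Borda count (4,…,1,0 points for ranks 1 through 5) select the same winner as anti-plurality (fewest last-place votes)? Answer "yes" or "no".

yes

Borda — scores: A 43, E 38, B 27, D 36, C 16. Winner: A.
Anti-plurality — last-place votes: A 0, E 2, B 1, D 2, C 11. Winner: A.
The two methods agree.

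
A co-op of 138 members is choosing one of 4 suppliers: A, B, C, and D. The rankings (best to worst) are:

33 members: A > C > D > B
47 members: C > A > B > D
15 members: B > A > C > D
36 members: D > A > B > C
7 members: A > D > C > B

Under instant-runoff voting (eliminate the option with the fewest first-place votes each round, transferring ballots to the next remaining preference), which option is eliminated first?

Round 1: A 40, B 15, C 47, D 36. Eliminate B.

B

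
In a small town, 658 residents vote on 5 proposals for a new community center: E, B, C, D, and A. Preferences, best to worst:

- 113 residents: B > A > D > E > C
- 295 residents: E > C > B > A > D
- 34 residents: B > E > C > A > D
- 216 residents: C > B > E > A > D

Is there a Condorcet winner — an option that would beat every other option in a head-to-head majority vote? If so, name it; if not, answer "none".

none

Checking pairwise contests:
B beats E 363–295.
C beats B 511–147.
E beats C 442–216.
E beats D 545–113.
E beats A 545–113.
Every option loses at least one head-to-head, so there is no Condorcet winner.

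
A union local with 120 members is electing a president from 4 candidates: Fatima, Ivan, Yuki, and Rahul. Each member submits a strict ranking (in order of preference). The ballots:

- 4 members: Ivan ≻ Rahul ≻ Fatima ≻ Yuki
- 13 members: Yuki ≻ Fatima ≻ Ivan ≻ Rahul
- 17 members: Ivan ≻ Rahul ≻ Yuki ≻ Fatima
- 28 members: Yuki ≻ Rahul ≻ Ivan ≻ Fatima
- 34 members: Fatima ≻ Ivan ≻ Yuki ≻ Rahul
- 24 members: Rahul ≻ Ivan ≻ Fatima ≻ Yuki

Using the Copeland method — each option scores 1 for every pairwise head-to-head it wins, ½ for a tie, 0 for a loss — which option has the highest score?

Fatima: beats Yuki; loses to Ivan and Rahul → score 1.
Ivan: beats Fatima, Yuki, and Rahul → score 3.
Yuki: beats Rahul; loses to Fatima and Ivan → score 1.
Rahul: beats Fatima; loses to Ivan and Yuki → score 1.
Ivan has the best pairwise record.

Ivan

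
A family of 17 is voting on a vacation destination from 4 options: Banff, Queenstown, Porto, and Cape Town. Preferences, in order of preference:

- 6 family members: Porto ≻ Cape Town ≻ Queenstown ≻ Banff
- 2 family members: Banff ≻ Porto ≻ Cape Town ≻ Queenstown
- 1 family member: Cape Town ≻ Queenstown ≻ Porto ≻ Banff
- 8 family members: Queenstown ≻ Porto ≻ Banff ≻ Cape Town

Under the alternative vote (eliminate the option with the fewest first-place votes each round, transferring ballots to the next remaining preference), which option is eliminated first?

Cape Town

Round 1: Banff 2, Queenstown 8, Porto 6, Cape Town 1. Eliminate Cape Town.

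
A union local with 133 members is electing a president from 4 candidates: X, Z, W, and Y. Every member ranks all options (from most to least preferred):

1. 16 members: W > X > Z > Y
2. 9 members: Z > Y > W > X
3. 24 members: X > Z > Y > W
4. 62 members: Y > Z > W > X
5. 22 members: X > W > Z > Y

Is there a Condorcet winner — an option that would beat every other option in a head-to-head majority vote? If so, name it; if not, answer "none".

Z vs X: 71–62 for Z.
Z vs W: 95–38 for Z.
Z vs Y: 71–62 for Z.
Z beats every other option head-to-head.

Z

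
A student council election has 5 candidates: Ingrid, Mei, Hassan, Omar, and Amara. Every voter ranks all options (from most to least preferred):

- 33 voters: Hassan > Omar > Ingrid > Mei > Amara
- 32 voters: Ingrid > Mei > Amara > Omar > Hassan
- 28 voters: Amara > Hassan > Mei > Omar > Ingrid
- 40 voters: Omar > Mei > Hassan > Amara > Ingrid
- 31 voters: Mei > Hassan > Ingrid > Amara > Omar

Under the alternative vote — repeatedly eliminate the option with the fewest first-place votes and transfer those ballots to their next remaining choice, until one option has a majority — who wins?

Hassan

Round 1: Ingrid 32, Mei 31, Hassan 33, Omar 40, Amara 28. Eliminate Amara.
Round 2: Ingrid 32, Mei 31, Hassan 61, Omar 40. Eliminate Mei.
Round 3: Ingrid 32, Hassan 92, Omar 40. Hassan has a majority.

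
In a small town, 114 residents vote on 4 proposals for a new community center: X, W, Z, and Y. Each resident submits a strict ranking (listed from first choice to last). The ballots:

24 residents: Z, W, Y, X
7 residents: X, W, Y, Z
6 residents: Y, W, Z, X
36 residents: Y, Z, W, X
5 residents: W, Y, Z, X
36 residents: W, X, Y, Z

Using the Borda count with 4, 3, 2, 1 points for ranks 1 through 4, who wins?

X: 24·1 + 7·4 + 6·1 + 36·1 + 5·1 + 36·3 = 207
W: 24·3 + 7·3 + 6·3 + 36·2 + 5·4 + 36·4 = 347
Z: 24·4 + 7·1 + 6·2 + 36·3 + 5·2 + 36·1 = 269
Y: 24·2 + 7·2 + 6·4 + 36·4 + 5·3 + 36·2 = 317
W has the highest Borda score (347).

W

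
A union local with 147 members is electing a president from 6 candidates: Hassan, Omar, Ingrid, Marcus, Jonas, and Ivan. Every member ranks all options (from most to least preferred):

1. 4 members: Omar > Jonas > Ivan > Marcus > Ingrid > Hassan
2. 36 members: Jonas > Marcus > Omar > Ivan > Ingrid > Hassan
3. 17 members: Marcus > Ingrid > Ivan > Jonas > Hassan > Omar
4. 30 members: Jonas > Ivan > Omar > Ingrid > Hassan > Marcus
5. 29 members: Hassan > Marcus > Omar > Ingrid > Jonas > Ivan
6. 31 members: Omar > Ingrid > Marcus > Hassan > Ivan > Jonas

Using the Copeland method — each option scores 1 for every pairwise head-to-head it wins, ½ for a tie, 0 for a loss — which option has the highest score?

Marcus

Hassan: loses to Omar, Ingrid, Marcus, Jonas, and Ivan → score 0.
Omar: beats Hassan, Ingrid, and Ivan; loses to Marcus and Jonas → score 3.
Ingrid: beats Hassan, Jonas, and Ivan; loses to Omar and Marcus → score 3.
Marcus: beats Hassan, Omar, Ingrid, Jonas, and Ivan → score 5.
Jonas: beats Hassan, Omar, and Ivan; loses to Ingrid and Marcus → score 3.
Ivan: beats Hassan; loses to Omar, Ingrid, Marcus, and Jonas → score 1.
Marcus has the best pairwise record.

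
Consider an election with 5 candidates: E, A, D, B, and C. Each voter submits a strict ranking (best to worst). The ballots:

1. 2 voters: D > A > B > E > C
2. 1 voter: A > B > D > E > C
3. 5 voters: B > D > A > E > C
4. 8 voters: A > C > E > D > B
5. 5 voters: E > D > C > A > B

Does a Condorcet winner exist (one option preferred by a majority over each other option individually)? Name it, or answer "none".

none

Checking pairwise contests:
A beats E 16–5.
D beats A 12–9.
E beats D 13–8.
E beats B 13–8.
E beats C 13–8.
Every option loses at least one head-to-head, so there is no Condorcet winner.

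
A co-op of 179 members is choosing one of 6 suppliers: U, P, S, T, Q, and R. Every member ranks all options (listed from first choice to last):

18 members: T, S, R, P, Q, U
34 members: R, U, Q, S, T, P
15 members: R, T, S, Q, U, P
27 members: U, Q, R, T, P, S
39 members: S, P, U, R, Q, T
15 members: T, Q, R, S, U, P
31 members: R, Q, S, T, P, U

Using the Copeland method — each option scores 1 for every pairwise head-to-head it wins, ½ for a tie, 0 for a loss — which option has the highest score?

U: beats P, T, and Q; loses to S and R → score 3.
P: loses to U, S, T, Q, and R → score 0.
S: beats U, P, and T; loses to Q and R → score 3.
T: beats P; loses to U, S, Q, and R → score 1.
Q: beats P, S, and T; loses to U and R → score 3.
R: beats U, P, S, T, and Q → score 5.
R has the best pairwise record.

R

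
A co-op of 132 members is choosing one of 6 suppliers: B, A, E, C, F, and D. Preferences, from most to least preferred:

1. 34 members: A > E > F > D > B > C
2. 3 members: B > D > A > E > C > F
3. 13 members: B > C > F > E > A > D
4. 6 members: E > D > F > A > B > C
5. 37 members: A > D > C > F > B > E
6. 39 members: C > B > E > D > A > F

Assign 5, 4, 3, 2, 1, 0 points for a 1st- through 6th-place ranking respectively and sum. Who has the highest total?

B: 34·1 + 3·5 + 13·5 + 6·1 + 37·1 + 39·4 = 313
A: 34·5 + 3·3 + 13·1 + 6·2 + 37·5 + 39·1 = 428
E: 34·4 + 3·2 + 13·2 + 6·5 + 37·0 + 39·3 = 315
C: 34·0 + 3·1 + 13·4 + 6·0 + 37·3 + 39·5 = 361
F: 34·3 + 3·0 + 13·3 + 6·3 + 37·2 + 39·0 = 233
D: 34·2 + 3·4 + 13·0 + 6·4 + 37·4 + 39·2 = 330
A has the highest Borda score (428).

A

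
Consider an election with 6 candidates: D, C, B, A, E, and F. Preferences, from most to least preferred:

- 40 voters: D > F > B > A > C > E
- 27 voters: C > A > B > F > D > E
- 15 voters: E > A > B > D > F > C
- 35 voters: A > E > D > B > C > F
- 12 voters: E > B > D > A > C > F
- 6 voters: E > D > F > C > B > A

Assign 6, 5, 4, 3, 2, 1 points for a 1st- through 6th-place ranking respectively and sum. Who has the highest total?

D: 40·6 + 27·2 + 15·3 + 35·4 + 12·4 + 6·5 = 557
C: 40·2 + 27·6 + 15·1 + 35·2 + 12·2 + 6·3 = 369
B: 40·4 + 27·4 + 15·4 + 35·3 + 12·5 + 6·2 = 505
A: 40·3 + 27·5 + 15·5 + 35·6 + 12·3 + 6·1 = 582
E: 40·1 + 27·1 + 15·6 + 35·5 + 12·6 + 6·6 = 440
F: 40·5 + 27·3 + 15·2 + 35·1 + 12·1 + 6·4 = 382
A has the highest Borda score (582).

A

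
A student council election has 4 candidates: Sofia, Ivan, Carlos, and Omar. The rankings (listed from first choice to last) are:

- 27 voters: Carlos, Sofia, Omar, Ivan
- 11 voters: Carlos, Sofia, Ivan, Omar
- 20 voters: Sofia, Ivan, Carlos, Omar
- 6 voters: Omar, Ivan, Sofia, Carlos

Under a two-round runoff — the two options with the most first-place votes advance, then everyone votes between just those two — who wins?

Carlos

Round 1 first-place votes: Sofia 20, Ivan 0, Carlos 38, Omar 6.
Carlos and Sofia advance.
Runoff: Carlos is preferred to Sofia by 38 voters; Sofia by 26.
Carlos wins the runoff.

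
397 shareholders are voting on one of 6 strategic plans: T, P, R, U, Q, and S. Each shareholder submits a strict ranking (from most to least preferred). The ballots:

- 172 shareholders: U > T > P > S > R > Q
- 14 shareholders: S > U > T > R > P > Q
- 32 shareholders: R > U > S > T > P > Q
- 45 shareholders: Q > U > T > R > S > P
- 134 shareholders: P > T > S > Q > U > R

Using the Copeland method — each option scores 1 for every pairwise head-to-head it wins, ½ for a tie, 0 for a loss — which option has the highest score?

T: beats P, R, Q, and S; loses to U → score 4.
P: beats R, Q, and S; loses to T and U → score 3.
R: beats Q; loses to T, P, U, and S → score 1.
U: beats T, P, R, Q, and S → score 5.
Q: loses to T, P, R, U, and S → score 0.
S: beats R and Q; loses to T, P, and U → score 2.
U has the best pairwise record.

U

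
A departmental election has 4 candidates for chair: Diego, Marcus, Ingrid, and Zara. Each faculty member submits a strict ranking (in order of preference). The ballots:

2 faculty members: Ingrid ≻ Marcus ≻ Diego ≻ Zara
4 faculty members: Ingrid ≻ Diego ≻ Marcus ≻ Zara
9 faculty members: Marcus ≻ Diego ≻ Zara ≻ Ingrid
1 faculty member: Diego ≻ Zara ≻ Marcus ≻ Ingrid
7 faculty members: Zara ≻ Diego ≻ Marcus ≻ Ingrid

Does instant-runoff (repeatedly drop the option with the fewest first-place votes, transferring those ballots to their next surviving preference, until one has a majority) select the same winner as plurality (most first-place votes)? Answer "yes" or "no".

yes

Instant-runoff — R1 Diego 1, Marcus 9, Ingrid 6, Zara 7 (Diego out); R2 Marcus 9, Ingrid 6, Zara 8 (Ingrid out); R3 Marcus 15, Zara 8 (Marcus winner). Winner: Marcus.
Plurality — first-place votes: Diego 1, Marcus 9, Ingrid 6, Zara 7. Winner: Marcus.
The two methods agree.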